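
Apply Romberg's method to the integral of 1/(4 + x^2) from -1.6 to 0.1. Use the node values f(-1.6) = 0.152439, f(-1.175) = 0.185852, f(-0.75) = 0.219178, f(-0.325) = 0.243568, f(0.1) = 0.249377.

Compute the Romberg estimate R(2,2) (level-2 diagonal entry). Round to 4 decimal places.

0.3624

R(0,0) (trapezoid, 1 panel, h=1.7000): 0.341544
R(1,0) (trapezoid, 2 panels, h=0.8500): 0.357073
R(2,0) (trapezoid, 4 panels, h=0.4250): 0.361040
R(1,1) = 0.357073 + (0.357073 − 0.341544)/3 = 0.362249
R(2,1) = 0.361040 + (0.361040 − 0.357073)/3 = 0.362362
R(2,2) = 0.362362 + (0.362362 − 0.362249)/15 = 0.362370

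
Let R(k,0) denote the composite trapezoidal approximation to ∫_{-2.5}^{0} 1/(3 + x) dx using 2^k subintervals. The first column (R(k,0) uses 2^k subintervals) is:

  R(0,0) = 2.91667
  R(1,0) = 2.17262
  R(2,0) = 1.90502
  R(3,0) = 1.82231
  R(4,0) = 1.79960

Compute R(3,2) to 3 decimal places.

1.793

Richardson extrapolation on the trapezoidal column (denominator 4−1=3):
R(2,1) = (4·1.90502 − 2.17262) / 3 = 1.81582
R(3,1) = (4·1.82231 − 1.90502) / 3 = 1.79474
R(3,2) = 1.79474 + (1.79474 − 1.81582)/15 = 1.79333
(Column j=1 coincides with Simpson's rule on the same nodes.)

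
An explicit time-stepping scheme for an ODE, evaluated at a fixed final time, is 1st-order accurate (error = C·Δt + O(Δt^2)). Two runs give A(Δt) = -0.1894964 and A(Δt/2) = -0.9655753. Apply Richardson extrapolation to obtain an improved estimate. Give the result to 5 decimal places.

-1.74165

Extrapolated value = (2·A(Δt/2) − A(Δt)) / (2 − 1)
= (2·(-0.9655753) − (-0.1894964)) / 1
= -1.7416542 / 1 = -1.7416542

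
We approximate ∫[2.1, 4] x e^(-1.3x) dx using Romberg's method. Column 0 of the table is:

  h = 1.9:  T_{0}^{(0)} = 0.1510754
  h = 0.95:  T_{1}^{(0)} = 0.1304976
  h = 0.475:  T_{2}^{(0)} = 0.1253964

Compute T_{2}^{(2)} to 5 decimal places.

T_{1}^{(1)} = 0.1304976 + (0.1304976 − 0.1510754)/3 = 0.1236383
T_{2}^{(1)} = 0.1253964 + (0.1253964 − 0.1304976)/3 = 0.1236960
T_{2}^{(2)} = (16·0.1236960 − 0.1236383) / 15 = 0.1236998
(Column j=1 coincides with Simpson's rule on the same nodes.)

0.12370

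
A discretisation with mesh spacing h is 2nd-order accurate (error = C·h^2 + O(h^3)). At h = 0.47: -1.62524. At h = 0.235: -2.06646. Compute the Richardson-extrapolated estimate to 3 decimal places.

-2.214

The leading error scales as h^2; refining by a factor of 2 reduces it by 2^2 = 4.
Extrapolated value = (4·A(h/2) − A(h)) / (4 − 1)
= (4·(-2.06646) − (-1.62524)) / 3
= -6.64060 / 3 = -2.21353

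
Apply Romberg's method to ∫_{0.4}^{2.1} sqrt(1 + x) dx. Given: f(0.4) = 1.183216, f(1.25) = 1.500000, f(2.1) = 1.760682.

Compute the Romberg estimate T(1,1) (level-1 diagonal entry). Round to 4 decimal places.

2.5341

T(0,0) (trapezoid, 1 panel, h=1.7000): 2.502313
T(1,0) (trapezoid, 2 panels, h=0.8500): 2.526157
T(1,1) = 2.526157 + (2.526157 − 2.502313)/3 = 2.534105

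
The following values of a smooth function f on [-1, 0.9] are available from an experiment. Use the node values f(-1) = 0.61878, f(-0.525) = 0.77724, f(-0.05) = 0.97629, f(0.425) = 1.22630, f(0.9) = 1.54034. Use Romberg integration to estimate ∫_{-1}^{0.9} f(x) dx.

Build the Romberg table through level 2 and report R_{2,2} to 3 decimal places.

R_{0,0} (trapezoid, 1 panel, h=1.9000): 2.05116
R_{1,0} (trapezoid, 2 panels, h=0.9500): 1.95306
R_{2,0} (trapezoid, 4 panels, h=0.4750): 1.92821
R_{1,1} = 1.95306 + (1.95306 − 2.05116)/3 = 1.92036
R_{2,1} = 1.92821 + (1.92821 − 1.95306)/3 = 1.91993
R_{2,2} = 1.91993 + (1.91993 − 1.92036)/15 = 1.91990

1.920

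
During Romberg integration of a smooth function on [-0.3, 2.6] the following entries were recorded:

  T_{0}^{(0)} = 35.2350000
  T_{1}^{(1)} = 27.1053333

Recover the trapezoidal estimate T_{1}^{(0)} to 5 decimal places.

29.13775

From T_{1}^{(1)} = (4·T_{1}^{(0)} − T_{0}^{(0)})/3, solve for T_{1}^{(0)}:
4·T_{1}^{(0)} = 3·27.1053333 + 35.2350000 = 116.5509999
T_{1}^{(0)} = 29.1377500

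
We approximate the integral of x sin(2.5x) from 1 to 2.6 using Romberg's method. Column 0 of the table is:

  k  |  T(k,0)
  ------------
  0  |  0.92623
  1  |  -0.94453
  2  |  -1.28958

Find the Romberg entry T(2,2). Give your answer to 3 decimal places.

-1.394

Richardson extrapolation on the trapezoidal column (denominator 4−1=3):
T(1,1) = -0.94453 + (-0.94453 − 0.92623)/3 = -1.56812
T(2,1) = (4·(-1.28958) − (-0.94453)) / 3 = -1.40460
T(2,2) = (16·(-1.40460) − (-1.56812)) / 15 = -1.39370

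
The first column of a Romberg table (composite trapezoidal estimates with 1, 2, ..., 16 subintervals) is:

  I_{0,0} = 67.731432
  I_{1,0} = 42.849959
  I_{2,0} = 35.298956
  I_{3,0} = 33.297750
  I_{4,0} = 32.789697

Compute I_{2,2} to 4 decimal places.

Richardson extrapolation on the trapezoidal column (denominator 4−1=3):
I_{1,1} = 42.849959 + (42.849959 − 67.731432)/3 = 34.556135
I_{2,1} = (4·35.298956 − 42.849959) / 3 = 32.781955
I_{2,2} = (16·32.781955 − 34.556135) / 15 = 32.663676

32.6637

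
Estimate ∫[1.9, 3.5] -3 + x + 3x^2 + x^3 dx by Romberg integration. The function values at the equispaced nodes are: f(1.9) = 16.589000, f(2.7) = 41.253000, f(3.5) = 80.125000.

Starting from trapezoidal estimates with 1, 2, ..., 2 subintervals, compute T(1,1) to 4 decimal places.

69.7936

T(0,0) (trapezoid, 1 panel, h=1.6000): 77.371200
T(1,0) (trapezoid, 2 panels, h=0.8000): 71.688000
T(1,1) = 71.688000 + (71.688000 − 77.371200)/3 = 69.793600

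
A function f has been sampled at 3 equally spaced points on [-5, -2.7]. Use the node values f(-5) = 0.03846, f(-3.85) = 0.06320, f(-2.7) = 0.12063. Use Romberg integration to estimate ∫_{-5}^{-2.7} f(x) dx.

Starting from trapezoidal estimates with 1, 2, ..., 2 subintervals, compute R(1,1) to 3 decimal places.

0.158

R(0,0) (trapezoid, 1 panel, h=2.3000): 0.18295
R(1,0) (trapezoid, 2 panels, h=1.1500): 0.16416
R(1,1) = 0.16416 + (0.16416 − 0.18295)/3 = 0.15790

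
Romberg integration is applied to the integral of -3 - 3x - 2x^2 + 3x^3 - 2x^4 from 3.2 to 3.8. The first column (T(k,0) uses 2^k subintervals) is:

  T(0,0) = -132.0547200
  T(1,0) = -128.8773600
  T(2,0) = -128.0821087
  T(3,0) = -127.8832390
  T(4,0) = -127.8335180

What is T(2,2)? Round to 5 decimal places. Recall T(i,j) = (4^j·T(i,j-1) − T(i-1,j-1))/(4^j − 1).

-127.81694

T(1,1) = -128.8773600 + (-128.8773600 − (-132.0547200))/3 = -127.8182400
T(2,1) = (4·(-128.0821087) − (-128.8773600)) / 3 = -127.8170249
T(2,2) = -127.8170249 + (-127.8170249 − (-127.8182400))/15 = -127.8169439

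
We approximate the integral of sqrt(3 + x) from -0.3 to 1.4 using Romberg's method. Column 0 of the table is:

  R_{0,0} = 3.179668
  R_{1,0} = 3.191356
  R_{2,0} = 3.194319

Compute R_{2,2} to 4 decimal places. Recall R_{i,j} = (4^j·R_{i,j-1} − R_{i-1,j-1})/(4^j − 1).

R_{1,1} = (4·3.191356 − 3.179668) / 3 = 3.195252
R_{2,1} = (4·3.194319 − 3.191356) / 3 = 3.195307
R_{2,2} = (16·3.195307 − 3.195252) / 15 = 3.195311

3.1953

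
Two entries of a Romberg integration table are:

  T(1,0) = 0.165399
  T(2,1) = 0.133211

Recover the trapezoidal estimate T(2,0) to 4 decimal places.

From T(2,1) = (4·T(2,0) − T(1,0))/3, solve for T(2,0):
4·T(2,0) = 3·0.133211 + 0.165399 = 0.565032
T(2,0) = 0.141258

0.1413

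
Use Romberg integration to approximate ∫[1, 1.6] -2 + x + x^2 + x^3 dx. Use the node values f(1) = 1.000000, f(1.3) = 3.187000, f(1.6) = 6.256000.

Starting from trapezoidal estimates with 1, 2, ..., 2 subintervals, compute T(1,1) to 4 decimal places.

2.0004

T(0,0) (trapezoid, 1 panel, h=0.6000): 2.176800
T(1,0) (trapezoid, 2 panels, h=0.3000): 2.044500
T(1,1) = 2.044500 + (2.044500 − 2.176800)/3 = 2.000400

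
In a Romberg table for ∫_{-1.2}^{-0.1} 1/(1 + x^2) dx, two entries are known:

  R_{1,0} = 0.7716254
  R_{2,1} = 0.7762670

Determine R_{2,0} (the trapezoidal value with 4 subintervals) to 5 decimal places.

From R_{2,1} = (4·R_{2,0} − R_{1,0})/3, solve for R_{2,0}:
4·R_{2,0} = 3·0.7762670 + 0.7716254 = 3.1004264
R_{2,0} = 0.7751066

0.77511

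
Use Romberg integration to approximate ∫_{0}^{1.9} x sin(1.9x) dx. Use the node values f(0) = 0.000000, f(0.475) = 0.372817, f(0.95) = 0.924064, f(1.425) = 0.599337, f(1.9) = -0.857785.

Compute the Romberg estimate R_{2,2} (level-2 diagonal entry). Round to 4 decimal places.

0.7641

R_{0,0} (trapezoid, 1 panel, h=1.9000): -0.814896
R_{1,0} (trapezoid, 2 panels, h=0.9500): 0.470413
R_{2,0} (trapezoid, 4 panels, h=0.4750): 0.696980
R_{1,1} = 0.470413 + (0.470413 − (-0.814896))/3 = 0.898849
R_{2,1} = 0.696980 + (0.696980 − 0.470413)/3 = 0.772502
R_{2,2} = 0.772502 + (0.772502 − 0.898849)/15 = 0.764079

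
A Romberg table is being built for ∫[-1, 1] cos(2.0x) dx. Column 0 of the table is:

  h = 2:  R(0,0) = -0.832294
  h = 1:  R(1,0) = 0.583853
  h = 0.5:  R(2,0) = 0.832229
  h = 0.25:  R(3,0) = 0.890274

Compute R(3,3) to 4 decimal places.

Richardson extrapolation on the trapezoidal column (denominator 4−1=3):
R(1,1) = 0.583853 + (0.583853 − (-0.832294))/3 = 1.055902
R(2,1) = (4·0.832229 − 0.583853) / 3 = 0.915021
R(3,1) = (4·0.890274 − 0.832229) / 3 = 0.909622
R(2,2) = 0.915021 + (0.915021 − 1.055902)/15 = 0.905629
R(3,2) = 0.909622 + (0.909622 − 0.915021)/15 = 0.909262
R(3,3) = (64·0.909262 − 0.905629) / 63 = 0.909320
(Column j=1 coincides with Simpson's rule on the same nodes.)

0.9093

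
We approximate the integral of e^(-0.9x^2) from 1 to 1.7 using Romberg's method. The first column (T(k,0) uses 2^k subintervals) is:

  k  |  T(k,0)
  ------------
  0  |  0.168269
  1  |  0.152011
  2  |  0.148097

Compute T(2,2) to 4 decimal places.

0.1468

T(1,1) = (4·0.152011 − 0.168269) / 3 = 0.146592
T(2,1) = (4·0.148097 − 0.152011) / 3 = 0.146792
T(2,2) = 0.146792 + (0.146792 − 0.146592)/15 = 0.146805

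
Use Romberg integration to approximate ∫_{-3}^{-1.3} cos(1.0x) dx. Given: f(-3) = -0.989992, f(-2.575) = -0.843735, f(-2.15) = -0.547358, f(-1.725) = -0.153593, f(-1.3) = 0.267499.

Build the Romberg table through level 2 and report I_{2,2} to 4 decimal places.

-0.8224

I_{0,0} (trapezoid, 1 panel, h=1.7000): -0.614119
I_{1,0} (trapezoid, 2 panels, h=0.8500): -0.772314
I_{2,0} (trapezoid, 4 panels, h=0.4250): -0.810021
I_{1,1} = -0.772314 + (-0.772314 − (-0.614119))/3 = -0.825046
I_{2,1} = -0.810021 + (-0.810021 − (-0.772314))/3 = -0.822590
I_{2,2} = -0.822590 + (-0.822590 − (-0.825046))/15 = -0.822426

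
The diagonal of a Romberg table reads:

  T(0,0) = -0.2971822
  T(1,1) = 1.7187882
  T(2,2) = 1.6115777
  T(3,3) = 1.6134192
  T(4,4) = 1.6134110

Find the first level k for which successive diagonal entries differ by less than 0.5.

|T(1,1) − T(0,0)| = 2.0159704 ≥ 0.5
|T(2,2) − T(1,1)| = 0.1072105 < 0.5

k = 2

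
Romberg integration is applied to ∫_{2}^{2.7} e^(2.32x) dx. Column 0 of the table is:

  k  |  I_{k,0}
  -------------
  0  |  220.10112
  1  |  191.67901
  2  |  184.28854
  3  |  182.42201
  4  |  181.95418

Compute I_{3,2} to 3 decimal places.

181.798

Richardson extrapolation on the trapezoidal column (denominator 4−1=3):
I_{2,1} = 184.28854 + (184.28854 − 191.67901)/3 = 181.82505
I_{3,1} = (4·182.42201 − 184.28854) / 3 = 181.79983
I_{3,2} = 181.79983 + (181.79983 − 181.82505)/15 = 181.79815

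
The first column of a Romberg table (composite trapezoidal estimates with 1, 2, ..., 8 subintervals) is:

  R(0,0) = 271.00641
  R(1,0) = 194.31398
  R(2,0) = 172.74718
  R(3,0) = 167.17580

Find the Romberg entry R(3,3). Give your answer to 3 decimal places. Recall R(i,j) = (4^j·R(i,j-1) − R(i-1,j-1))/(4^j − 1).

165.302

R(1,1) = (4·194.31398 − 271.00641) / 3 = 168.74984
R(2,1) = (4·172.74718 − 194.31398) / 3 = 165.55825
R(3,1) = (4·167.17580 − 172.74718) / 3 = 165.31867
R(2,2) = 165.55825 + (165.55825 − 168.74984)/15 = 165.34548
R(3,2) = (16·165.31867 − 165.55825) / 15 = 165.30270
R(3,3) = (64·165.30270 − 165.34548) / 63 = 165.30202
(Column j=1 coincides with Simpson's rule on the same nodes.)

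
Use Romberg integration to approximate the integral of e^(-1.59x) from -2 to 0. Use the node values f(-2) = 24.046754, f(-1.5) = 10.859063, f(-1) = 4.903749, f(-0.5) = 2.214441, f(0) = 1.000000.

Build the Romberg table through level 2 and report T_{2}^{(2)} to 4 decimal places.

14.5005

T_{0}^{(0)} (trapezoid, 1 panel, h=2.0000): 25.046754
T_{1}^{(0)} (trapezoid, 2 panels, h=1.0000): 17.427126
T_{2}^{(0)} (trapezoid, 4 panels, h=0.5000): 15.250315
T_{1}^{(1)} = 17.427126 + (17.427126 − 25.046754)/3 = 14.887250
T_{2}^{(1)} = 15.250315 + (15.250315 − 17.427126)/3 = 14.524711
T_{2}^{(2)} = 14.524711 + (14.524711 − 14.887250)/15 = 14.500542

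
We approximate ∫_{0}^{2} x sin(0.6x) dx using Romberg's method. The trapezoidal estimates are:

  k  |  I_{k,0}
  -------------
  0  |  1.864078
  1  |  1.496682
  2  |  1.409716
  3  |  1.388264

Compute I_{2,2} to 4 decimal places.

Richardson extrapolation on the trapezoidal column (denominator 4−1=3):
I_{1,1} = (4·1.496682 − 1.864078) / 3 = 1.374217
I_{2,1} = 1.409716 + (1.409716 − 1.496682)/3 = 1.380727
I_{2,2} = (16·1.380727 − 1.374217) / 15 = 1.381161

1.3812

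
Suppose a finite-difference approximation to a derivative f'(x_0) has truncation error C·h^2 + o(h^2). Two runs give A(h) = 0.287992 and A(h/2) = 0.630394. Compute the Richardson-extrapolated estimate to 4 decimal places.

0.7445

The leading error scales as h^2; refining by a factor of 2 reduces it by 2^2 = 4.
Extrapolated value = (4·A(h/2) − A(h)) / (4 − 1)
= (4·0.630394 − 0.287992) / 3
= 2.233584 / 3 = 0.744528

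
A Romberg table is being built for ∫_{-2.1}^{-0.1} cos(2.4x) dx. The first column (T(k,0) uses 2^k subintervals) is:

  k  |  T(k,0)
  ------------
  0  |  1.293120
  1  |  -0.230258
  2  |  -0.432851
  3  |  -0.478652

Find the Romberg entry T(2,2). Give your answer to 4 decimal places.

T(1,1) = -0.230258 + (-0.230258 − 1.293120)/3 = -0.738051
T(2,1) = (4·(-0.432851) − (-0.230258)) / 3 = -0.500382
T(2,2) = -0.500382 + (-0.500382 − (-0.738051))/15 = -0.484537
(Column j=1 coincides with Simpson's rule on the same nodes.)

-0.4845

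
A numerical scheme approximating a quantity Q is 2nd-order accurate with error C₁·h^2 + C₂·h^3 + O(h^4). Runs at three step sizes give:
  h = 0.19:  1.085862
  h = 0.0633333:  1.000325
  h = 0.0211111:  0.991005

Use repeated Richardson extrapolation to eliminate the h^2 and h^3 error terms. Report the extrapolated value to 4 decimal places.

0.9898

First eliminate the h^2 term (factor 3^2 = 9):
  B₁ = (9·1.000325 − 1.085862)/8 = 0.989633
  B₂ = (9·0.991005 − 1.000325)/8 = 0.989840
Then eliminate the h^3 term (factor 3^3 = 27):
  (27·0.989840 − 0.989633)/26 = 0.989848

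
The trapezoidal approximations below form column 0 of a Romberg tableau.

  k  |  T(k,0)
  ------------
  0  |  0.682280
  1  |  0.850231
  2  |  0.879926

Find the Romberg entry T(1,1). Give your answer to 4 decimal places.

0.9062

Richardson extrapolation on the trapezoidal column (denominator 4−1=3):
T(1,1) = 0.850231 + (0.850231 − 0.682280)/3 = 0.906215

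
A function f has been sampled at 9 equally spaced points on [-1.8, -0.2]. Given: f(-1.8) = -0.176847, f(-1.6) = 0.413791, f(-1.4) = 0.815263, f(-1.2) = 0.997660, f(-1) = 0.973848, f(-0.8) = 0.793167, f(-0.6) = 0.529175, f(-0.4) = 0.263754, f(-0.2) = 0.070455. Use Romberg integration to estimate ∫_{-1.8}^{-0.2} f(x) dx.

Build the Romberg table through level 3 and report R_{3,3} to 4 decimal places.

R_{0,0} (trapezoid, 1 panel, h=1.6000): -0.085114
R_{1,0} (trapezoid, 2 panels, h=0.8000): 0.736522
R_{2,0} (trapezoid, 4 panels, h=0.4000): 0.906036
R_{3,0} (trapezoid, 8 panels, h=0.2000): 0.946692
R_{1,1} = 0.736522 + (0.736522 − (-0.085114))/3 = 1.010401
R_{2,1} = 0.906036 + (0.906036 − 0.736522)/3 = 0.962541
R_{3,1} = 0.946692 + (0.946692 − 0.906036)/3 = 0.960244
R_{2,2} = 0.962541 + (0.962541 − 1.010401)/15 = 0.959350
R_{3,2} = 0.960244 + (0.960244 − 0.962541)/15 = 0.960091
R_{3,3} = 0.960091 + (0.960091 − 0.959350)/63 = 0.960103

0.9601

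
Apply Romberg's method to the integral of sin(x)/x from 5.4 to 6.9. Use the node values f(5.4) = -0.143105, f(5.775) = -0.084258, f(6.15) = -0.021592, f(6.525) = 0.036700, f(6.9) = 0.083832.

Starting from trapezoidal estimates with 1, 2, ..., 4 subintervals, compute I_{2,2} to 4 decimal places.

-0.0366

I_{0,0} (trapezoid, 1 panel, h=1.5000): -0.044455
I_{1,0} (trapezoid, 2 panels, h=0.7500): -0.038421
I_{2,0} (trapezoid, 4 panels, h=0.3750): -0.037045
I_{1,1} = -0.038421 + (-0.038421 − (-0.044455))/3 = -0.036410
I_{2,1} = -0.037045 + (-0.037045 − (-0.038421))/3 = -0.036586
I_{2,2} = -0.036586 + (-0.036586 − (-0.036410))/15 = -0.036598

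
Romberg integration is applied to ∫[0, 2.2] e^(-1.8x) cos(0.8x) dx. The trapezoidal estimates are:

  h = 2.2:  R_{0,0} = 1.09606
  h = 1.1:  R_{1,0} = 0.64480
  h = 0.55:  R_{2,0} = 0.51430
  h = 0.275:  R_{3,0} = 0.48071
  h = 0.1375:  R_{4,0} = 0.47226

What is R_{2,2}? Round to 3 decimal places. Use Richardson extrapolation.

0.469

Richardson extrapolation on the trapezoidal column (denominator 4−1=3):
R_{1,1} = 0.64480 + (0.64480 − 1.09606)/3 = 0.49438
R_{2,1} = (4·0.51430 − 0.64480) / 3 = 0.47080
R_{2,2} = 0.47080 + (0.47080 − 0.49438)/15 = 0.46923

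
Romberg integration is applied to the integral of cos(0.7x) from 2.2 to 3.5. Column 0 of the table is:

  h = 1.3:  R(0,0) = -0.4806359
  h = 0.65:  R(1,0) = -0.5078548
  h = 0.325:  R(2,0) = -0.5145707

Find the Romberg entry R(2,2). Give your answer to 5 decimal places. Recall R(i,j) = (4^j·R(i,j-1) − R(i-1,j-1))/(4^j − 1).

-0.51680

Richardson extrapolation on the trapezoidal column (denominator 4−1=3):
R(1,1) = -0.5078548 + (-0.5078548 − (-0.4806359))/3 = -0.5169278
R(2,1) = (4·(-0.5145707) − (-0.5078548)) / 3 = -0.5168093
R(2,2) = -0.5168093 + (-0.5168093 − (-0.5169278))/15 = -0.5168014
(Column j=1 coincides with Simpson's rule on the same nodes.)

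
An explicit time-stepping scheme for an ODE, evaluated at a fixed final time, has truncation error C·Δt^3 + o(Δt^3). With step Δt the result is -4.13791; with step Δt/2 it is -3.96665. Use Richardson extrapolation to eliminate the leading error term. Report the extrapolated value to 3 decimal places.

-3.942

The leading error scales as Δt^3; refining by a factor of 2 reduces it by 2^3 = 8.
Extrapolated value = (8·A(Δt/2) − A(Δt)) / (8 − 1)
= (8·(-3.96665) − (-4.13791)) / 7
= -27.59529 / 7 = -3.94218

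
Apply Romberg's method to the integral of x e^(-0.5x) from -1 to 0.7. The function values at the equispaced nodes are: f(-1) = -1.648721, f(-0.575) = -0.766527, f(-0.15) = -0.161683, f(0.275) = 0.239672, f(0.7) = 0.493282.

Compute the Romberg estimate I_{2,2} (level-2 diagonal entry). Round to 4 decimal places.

-0.5079

I_{0,0} (trapezoid, 1 panel, h=1.7000): -0.982123
I_{1,0} (trapezoid, 2 panels, h=0.8500): -0.628492
I_{2,0} (trapezoid, 4 panels, h=0.4250): -0.538159
I_{1,1} = -0.628492 + (-0.628492 − (-0.982123))/3 = -0.510615
I_{2,1} = -0.538159 + (-0.538159 − (-0.628492))/3 = -0.508048
I_{2,2} = -0.508048 + (-0.508048 − (-0.510615))/15 = -0.507877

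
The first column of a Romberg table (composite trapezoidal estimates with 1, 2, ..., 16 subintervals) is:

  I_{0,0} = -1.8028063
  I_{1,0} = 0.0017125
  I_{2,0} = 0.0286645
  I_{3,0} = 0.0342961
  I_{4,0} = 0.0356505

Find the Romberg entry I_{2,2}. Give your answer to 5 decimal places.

-0.00006

I_{1,1} = 0.0017125 + (0.0017125 − (-1.8028063))/3 = 0.6032188
I_{2,1} = (4·0.0286645 − 0.0017125) / 3 = 0.0376485
I_{2,2} = 0.0376485 + (0.0376485 − 0.6032188)/15 = -0.0000562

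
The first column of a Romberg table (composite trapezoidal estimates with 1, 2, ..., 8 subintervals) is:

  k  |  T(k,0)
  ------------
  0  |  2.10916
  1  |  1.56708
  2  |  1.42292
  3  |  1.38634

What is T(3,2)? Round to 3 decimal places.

T(2,1) = (4·1.42292 − 1.56708) / 3 = 1.37487
T(3,1) = (4·1.38634 − 1.42292) / 3 = 1.37415
T(3,2) = 1.37415 + (1.37415 − 1.37487)/15 = 1.37410
(Column j=1 coincides with Simpson's rule on the same nodes.)

1.374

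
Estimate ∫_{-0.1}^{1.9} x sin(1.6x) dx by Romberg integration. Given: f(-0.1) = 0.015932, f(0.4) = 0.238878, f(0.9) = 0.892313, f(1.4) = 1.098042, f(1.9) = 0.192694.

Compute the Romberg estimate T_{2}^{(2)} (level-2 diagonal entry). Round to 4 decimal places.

T_{0}^{(0)} (trapezoid, 1 panel, h=2.0000): 0.208626
T_{1}^{(0)} (trapezoid, 2 panels, h=1.0000): 0.996626
T_{2}^{(0)} (trapezoid, 4 panels, h=0.5000): 1.166773
T_{1}^{(1)} = 0.996626 + (0.996626 − 0.208626)/3 = 1.259293
T_{2}^{(1)} = 1.166773 + (1.166773 − 0.996626)/3 = 1.223489
T_{2}^{(2)} = 1.223489 + (1.223489 − 1.259293)/15 = 1.221102

1.2211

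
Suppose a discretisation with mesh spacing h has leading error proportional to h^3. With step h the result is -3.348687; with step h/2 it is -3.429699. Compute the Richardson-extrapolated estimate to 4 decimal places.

-3.4413

The leading error scales as h^3; refining by a factor of 2 reduces it by 2^3 = 8.
Extrapolated value = (8·A(h/2) − A(h)) / (8 − 1)
= (8·(-3.429699) − (-3.348687)) / 7
= -24.088905 / 7 = -3.441272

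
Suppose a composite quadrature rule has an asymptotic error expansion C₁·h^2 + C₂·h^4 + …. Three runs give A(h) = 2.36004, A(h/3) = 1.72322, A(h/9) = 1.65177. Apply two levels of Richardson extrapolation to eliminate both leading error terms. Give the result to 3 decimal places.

First eliminate the h^2 term (factor 3^2 = 9):
  B₁ = (9·1.72322 − 2.36004)/8 = 1.64362
  B₂ = (9·1.65177 − 1.72322)/8 = 1.64284
Then eliminate the h^4 term (factor 3^4 = 81):
  (81·1.64284 − 1.64362)/80 = 1.64283

1.643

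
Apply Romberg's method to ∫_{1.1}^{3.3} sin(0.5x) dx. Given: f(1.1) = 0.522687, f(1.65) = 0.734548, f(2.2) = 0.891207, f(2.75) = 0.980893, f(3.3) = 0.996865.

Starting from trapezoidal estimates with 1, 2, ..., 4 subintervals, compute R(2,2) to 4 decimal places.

1.8633

R(0,0) (trapezoid, 1 panel, h=2.2000): 1.671507
R(1,0) (trapezoid, 2 panels, h=1.1000): 1.816081
R(2,0) (trapezoid, 4 panels, h=0.5500): 1.851533
R(1,1) = 1.816081 + (1.816081 − 1.671507)/3 = 1.864272
R(2,1) = 1.851533 + (1.851533 − 1.816081)/3 = 1.863350
R(2,2) = 1.863350 + (1.863350 − 1.864272)/15 = 1.863289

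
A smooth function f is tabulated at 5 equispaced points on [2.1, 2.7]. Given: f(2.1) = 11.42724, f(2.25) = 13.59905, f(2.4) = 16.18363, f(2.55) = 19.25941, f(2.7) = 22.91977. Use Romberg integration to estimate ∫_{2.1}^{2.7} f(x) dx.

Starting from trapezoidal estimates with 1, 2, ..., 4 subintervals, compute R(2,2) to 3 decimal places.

9.907

R(0,0) (trapezoid, 1 panel, h=0.6000): 10.30410
R(1,0) (trapezoid, 2 panels, h=0.3000): 10.00714
R(2,0) (trapezoid, 4 panels, h=0.1500): 9.93234
R(1,1) = 10.00714 + (10.00714 − 10.30410)/3 = 9.90815
R(2,1) = 9.93234 + (9.93234 − 10.00714)/3 = 9.90741
R(2,2) = 9.90741 + (9.90741 − 9.90815)/15 = 9.90736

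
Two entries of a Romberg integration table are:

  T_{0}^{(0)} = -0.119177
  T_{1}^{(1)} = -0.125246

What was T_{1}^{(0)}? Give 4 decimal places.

From T_{1}^{(1)} = (4·T_{1}^{(0)} − T_{0}^{(0)})/3, solve for T_{1}^{(0)}:
4·T_{1}^{(0)} = 3·(-0.125246) + (-0.119177) = -0.494915
T_{1}^{(0)} = -0.123729

-0.1237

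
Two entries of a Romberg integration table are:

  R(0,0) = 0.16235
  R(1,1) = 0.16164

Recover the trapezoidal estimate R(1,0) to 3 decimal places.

0.162

From R(1,1) = (4·R(1,0) − R(0,0))/3, solve for R(1,0):
4·R(1,0) = 3·0.16164 + 0.16235 = 0.64727
R(1,0) = 0.16182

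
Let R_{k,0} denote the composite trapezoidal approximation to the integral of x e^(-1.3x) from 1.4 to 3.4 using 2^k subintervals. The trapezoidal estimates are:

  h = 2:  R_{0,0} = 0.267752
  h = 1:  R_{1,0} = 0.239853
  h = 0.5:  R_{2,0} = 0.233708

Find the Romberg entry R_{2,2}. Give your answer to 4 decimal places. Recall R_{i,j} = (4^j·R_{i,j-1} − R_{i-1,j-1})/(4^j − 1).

R_{1,1} = 0.239853 + (0.239853 − 0.267752)/3 = 0.230553
R_{2,1} = 0.233708 + (0.233708 − 0.239853)/3 = 0.231660
R_{2,2} = 0.231660 + (0.231660 − 0.230553)/15 = 0.231734

0.2317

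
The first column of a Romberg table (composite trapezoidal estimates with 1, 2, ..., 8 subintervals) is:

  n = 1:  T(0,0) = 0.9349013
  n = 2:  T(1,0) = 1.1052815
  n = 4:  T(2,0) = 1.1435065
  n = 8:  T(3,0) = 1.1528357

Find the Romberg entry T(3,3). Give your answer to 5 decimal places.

1.15593

Richardson extrapolation on the trapezoidal column (denominator 4−1=3):
T(1,1) = 1.1052815 + (1.1052815 − 0.9349013)/3 = 1.1620749
T(2,1) = 1.1435065 + (1.1435065 − 1.1052815)/3 = 1.1562482
T(3,1) = (4·1.1528357 − 1.1435065) / 3 = 1.1559454
T(2,2) = 1.1562482 + (1.1562482 − 1.1620749)/15 = 1.1558598
T(3,2) = (16·1.1559454 − 1.1562482) / 15 = 1.1559252
T(3,3) = 1.1559252 + (1.1559252 − 1.1558598)/63 = 1.1559262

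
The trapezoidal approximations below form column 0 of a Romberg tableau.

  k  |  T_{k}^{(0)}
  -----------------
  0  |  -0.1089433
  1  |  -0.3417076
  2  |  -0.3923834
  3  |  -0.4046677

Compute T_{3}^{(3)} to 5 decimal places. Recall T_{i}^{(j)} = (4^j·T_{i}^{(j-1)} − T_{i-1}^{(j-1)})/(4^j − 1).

-0.40873

Richardson extrapolation on the trapezoidal column (denominator 4−1=3):
T_{1}^{(1)} = (4·(-0.3417076) − (-0.1089433)) / 3 = -0.4192957
T_{2}^{(1)} = -0.3923834 + (-0.3923834 − (-0.3417076))/3 = -0.4092753
T_{3}^{(1)} = (4·(-0.4046677) − (-0.3923834)) / 3 = -0.4087625
T_{2}^{(2)} = (16·(-0.4092753) − (-0.4192957)) / 15 = -0.4086073
T_{3}^{(2)} = -0.4087625 + (-0.4087625 − (-0.4092753))/15 = -0.4087283
T_{3}^{(3)} = (64·(-0.4087283) − (-0.4086073)) / 63 = -0.4087302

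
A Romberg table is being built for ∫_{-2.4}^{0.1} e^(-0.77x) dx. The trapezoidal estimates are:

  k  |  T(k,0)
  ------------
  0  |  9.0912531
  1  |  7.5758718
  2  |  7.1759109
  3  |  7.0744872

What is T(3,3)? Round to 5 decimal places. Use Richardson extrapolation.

7.04055

Richardson extrapolation on the trapezoidal column (denominator 4−1=3):
T(1,1) = 7.5758718 + (7.5758718 − 9.0912531)/3 = 7.0707447
T(2,1) = 7.1759109 + (7.1759109 − 7.5758718)/3 = 7.0425906
T(3,1) = (4·7.0744872 − 7.1759109) / 3 = 7.0406793
T(2,2) = 7.0425906 + (7.0425906 − 7.0707447)/15 = 7.0407137
T(3,2) = 7.0406793 + (7.0406793 − 7.0425906)/15 = 7.0405519
T(3,3) = 7.0405519 + (7.0405519 − 7.0407137)/63 = 7.0405493
(Column j=1 coincides with Simpson's rule on the same nodes.)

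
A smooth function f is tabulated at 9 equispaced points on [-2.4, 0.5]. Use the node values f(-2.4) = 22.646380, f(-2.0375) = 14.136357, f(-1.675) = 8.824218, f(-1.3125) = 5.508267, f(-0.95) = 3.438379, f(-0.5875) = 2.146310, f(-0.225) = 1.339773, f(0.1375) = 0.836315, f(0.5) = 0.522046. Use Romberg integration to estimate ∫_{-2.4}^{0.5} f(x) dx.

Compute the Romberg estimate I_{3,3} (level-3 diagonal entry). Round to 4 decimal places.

I_{0,0} (trapezoid, 1 panel, h=2.9000): 33.594218
I_{1,0} (trapezoid, 2 panels, h=1.4500): 21.782758
I_{2,0} (trapezoid, 4 panels, h=0.7250): 18.260273
I_{3,0} (trapezoid, 8 panels, h=0.3625): 17.332514
I_{1,1} = 21.782758 + (21.782758 − 33.594218)/3 = 17.845605
I_{2,1} = 18.260273 + (18.260273 − 21.782758)/3 = 17.086111
I_{3,1} = 17.332514 + (17.332514 − 18.260273)/3 = 17.023261
I_{2,2} = 17.086111 + (17.086111 − 17.845605)/15 = 17.035478
I_{3,2} = 17.023261 + (17.023261 − 17.086111)/15 = 17.019071
I_{3,3} = 17.019071 + (17.019071 − 17.035478)/63 = 17.018811

17.0188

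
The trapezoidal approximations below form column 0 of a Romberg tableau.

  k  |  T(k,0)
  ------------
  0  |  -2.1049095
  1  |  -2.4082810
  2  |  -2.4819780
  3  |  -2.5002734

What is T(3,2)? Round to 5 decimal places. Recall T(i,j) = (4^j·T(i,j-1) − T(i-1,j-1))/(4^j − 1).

-2.50636

Richardson extrapolation on the trapezoidal column (denominator 4−1=3):
T(2,1) = (4·(-2.4819780) − (-2.4082810)) / 3 = -2.5065437
T(3,1) = (4·(-2.5002734) − (-2.4819780)) / 3 = -2.5063719
T(3,2) = (16·(-2.5063719) − (-2.5065437)) / 15 = -2.5063604
(Column j=1 coincides with Simpson's rule on the same nodes.)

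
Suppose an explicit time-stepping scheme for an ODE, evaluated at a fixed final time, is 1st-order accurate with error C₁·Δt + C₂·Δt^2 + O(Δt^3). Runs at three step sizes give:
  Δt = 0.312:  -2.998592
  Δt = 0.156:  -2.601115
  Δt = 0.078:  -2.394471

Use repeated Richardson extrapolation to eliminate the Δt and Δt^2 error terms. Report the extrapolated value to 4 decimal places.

-2.1826

First eliminate the Δt term (factor 2^1 = 2):
  B₁ = (2·(-2.601115) − (-2.998592))/1 = -2.203638
  B₂ = (2·(-2.394471) − (-2.601115))/1 = -2.187827
Then eliminate the Δt^2 term (factor 2^2 = 4):
  (4·(-2.187827) − (-2.203638))/3 = -2.182557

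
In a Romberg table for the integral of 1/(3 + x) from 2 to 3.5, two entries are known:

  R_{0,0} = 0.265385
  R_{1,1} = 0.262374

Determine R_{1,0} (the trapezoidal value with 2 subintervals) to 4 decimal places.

From R_{1,1} = (4·R_{1,0} − R_{0,0})/3, solve for R_{1,0}:
4·R_{1,0} = 3·0.262374 + 0.265385 = 1.052507
R_{1,0} = 0.263127

0.2631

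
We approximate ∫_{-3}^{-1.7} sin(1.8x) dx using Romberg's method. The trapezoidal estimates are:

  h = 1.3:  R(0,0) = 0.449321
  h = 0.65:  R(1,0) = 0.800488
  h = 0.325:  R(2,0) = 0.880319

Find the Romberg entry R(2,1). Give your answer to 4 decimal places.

R(2,1) = (4·0.880319 − 0.800488) / 3 = 0.906929

0.9069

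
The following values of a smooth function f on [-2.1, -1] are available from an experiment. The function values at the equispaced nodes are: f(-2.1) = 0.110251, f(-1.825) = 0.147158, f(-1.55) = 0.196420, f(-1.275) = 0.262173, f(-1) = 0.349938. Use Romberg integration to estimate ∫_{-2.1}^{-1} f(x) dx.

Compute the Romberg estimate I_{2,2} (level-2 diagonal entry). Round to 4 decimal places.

I_{0,0} (trapezoid, 1 panel, h=1.1000): 0.253104
I_{1,0} (trapezoid, 2 panels, h=0.5500): 0.234583
I_{2,0} (trapezoid, 4 panels, h=0.2750): 0.229858
I_{1,1} = 0.234583 + (0.234583 − 0.253104)/3 = 0.228409
I_{2,1} = 0.229858 + (0.229858 − 0.234583)/3 = 0.228283
I_{2,2} = 0.228283 + (0.228283 − 0.228409)/15 = 0.228275

0.2283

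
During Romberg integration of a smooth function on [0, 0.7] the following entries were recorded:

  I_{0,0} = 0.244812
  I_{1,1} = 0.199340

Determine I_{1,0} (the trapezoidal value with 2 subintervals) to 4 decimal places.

From I_{1,1} = (4·I_{1,0} − I_{0,0})/3, solve for I_{1,0}:
4·I_{1,0} = 3·0.199340 + 0.244812 = 0.842832
I_{1,0} = 0.210708

0.2107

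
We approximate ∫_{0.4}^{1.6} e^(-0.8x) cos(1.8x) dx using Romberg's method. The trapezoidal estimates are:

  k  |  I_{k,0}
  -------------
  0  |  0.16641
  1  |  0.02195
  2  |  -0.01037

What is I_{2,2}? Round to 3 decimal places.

-0.021

I_{1,1} = (4·0.02195 − 0.16641) / 3 = -0.02620
I_{2,1} = -0.01037 + (-0.01037 − 0.02195)/3 = -0.02114
I_{2,2} = -0.02114 + (-0.02114 − (-0.02620))/15 = -0.02080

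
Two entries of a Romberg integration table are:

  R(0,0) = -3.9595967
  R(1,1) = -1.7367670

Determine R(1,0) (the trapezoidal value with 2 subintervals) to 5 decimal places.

-2.29247

From R(1,1) = (4·R(1,0) − R(0,0))/3, solve for R(1,0):
4·R(1,0) = 3·(-1.7367670) + (-3.9595967) = -9.1698977
R(1,0) = -2.2924744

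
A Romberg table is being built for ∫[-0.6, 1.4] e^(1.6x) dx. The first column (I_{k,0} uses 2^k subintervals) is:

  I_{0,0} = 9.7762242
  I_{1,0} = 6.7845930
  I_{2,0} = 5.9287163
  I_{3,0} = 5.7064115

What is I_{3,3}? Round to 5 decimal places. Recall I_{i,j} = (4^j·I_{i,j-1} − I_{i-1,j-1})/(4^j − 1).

Richardson extrapolation on the trapezoidal column (denominator 4−1=3):
I_{1,1} = 6.7845930 + (6.7845930 − 9.7762242)/3 = 5.7873826
I_{2,1} = 5.9287163 + (5.9287163 − 6.7845930)/3 = 5.6434241
I_{3,1} = (4·5.7064115 − 5.9287163) / 3 = 5.6323099
I_{2,2} = (16·5.6434241 − 5.7873826) / 15 = 5.6338269
I_{3,2} = 5.6323099 + (5.6323099 − 5.6434241)/15 = 5.6315690
I_{3,3} = (64·5.6315690 − 5.6338269) / 63 = 5.6315332

5.63153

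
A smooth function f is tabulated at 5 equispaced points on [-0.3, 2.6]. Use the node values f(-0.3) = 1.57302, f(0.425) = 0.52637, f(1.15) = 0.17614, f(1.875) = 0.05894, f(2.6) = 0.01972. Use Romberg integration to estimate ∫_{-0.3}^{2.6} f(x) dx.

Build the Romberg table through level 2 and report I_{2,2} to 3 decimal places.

I_{0,0} (trapezoid, 1 panel, h=2.9000): 2.30947
I_{1,0} (trapezoid, 2 panels, h=1.4500): 1.41014
I_{2,0} (trapezoid, 4 panels, h=0.7250): 1.12942
I_{1,1} = 1.41014 + (1.41014 − 2.30947)/3 = 1.11036
I_{2,1} = 1.12942 + (1.12942 − 1.41014)/3 = 1.03585
I_{2,2} = 1.03585 + (1.03585 − 1.11036)/15 = 1.03088

1.031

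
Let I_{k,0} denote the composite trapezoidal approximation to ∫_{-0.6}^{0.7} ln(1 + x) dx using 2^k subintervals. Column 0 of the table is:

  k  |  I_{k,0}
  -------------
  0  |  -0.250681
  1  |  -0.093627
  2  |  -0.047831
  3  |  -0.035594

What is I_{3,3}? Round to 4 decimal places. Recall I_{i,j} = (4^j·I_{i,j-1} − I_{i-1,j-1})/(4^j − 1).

I_{1,1} = -0.093627 + (-0.093627 − (-0.250681))/3 = -0.041276
I_{2,1} = -0.047831 + (-0.047831 − (-0.093627))/3 = -0.032566
I_{3,1} = -0.035594 + (-0.035594 − (-0.047831))/3 = -0.031515
I_{2,2} = -0.032566 + (-0.032566 − (-0.041276))/15 = -0.031985
I_{3,2} = (16·(-0.031515) − (-0.032566)) / 15 = -0.031445
I_{3,3} = -0.031445 + (-0.031445 − (-0.031985))/63 = -0.031436

-0.0314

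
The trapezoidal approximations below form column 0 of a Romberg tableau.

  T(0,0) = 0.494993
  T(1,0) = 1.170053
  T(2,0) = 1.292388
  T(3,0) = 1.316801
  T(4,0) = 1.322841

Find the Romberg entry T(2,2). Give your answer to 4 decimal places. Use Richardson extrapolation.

1.3290

Richardson extrapolation on the trapezoidal column (denominator 4−1=3):
T(1,1) = (4·1.170053 − 0.494993) / 3 = 1.395073
T(2,1) = 1.292388 + (1.292388 − 1.170053)/3 = 1.333166
T(2,2) = 1.333166 + (1.333166 − 1.395073)/15 = 1.329039
(Column j=1 coincides with Simpson's rule on the same nodes.)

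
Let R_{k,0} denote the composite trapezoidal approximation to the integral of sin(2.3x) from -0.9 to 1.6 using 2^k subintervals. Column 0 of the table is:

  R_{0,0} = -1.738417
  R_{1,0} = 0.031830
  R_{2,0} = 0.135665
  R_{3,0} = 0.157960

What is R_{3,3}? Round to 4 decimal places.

Richardson extrapolation on the trapezoidal column (denominator 4−1=3):
R_{1,1} = (4·0.031830 − (-1.738417)) / 3 = 0.621912
R_{2,1} = 0.135665 + (0.135665 − 0.031830)/3 = 0.170277
R_{3,1} = (4·0.157960 − 0.135665) / 3 = 0.165392
R_{2,2} = (16·0.170277 − 0.621912) / 15 = 0.140168
R_{3,2} = (16·0.165392 − 0.170277) / 15 = 0.165066
R_{3,3} = (64·0.165066 − 0.140168) / 63 = 0.165461

0.1655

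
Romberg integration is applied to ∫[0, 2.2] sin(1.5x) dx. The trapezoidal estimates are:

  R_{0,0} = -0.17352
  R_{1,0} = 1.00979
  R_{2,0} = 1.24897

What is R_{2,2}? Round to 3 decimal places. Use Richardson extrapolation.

1.324

Richardson extrapolation on the trapezoidal column (denominator 4−1=3):
R_{1,1} = (4·1.00979 − (-0.17352)) / 3 = 1.40423
R_{2,1} = 1.24897 + (1.24897 − 1.00979)/3 = 1.32870
R_{2,2} = 1.32870 + (1.32870 − 1.40423)/15 = 1.32366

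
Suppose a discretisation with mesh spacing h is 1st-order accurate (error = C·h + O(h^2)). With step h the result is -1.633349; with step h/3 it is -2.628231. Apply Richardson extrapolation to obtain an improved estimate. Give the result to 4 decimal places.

-3.1257

The leading error scales as h; refining by a factor of 3 reduces it by 3^1 = 3.
Extrapolated value = (3·A(h/3) − A(h)) / (3 − 1)
= (3·(-2.628231) − (-1.633349)) / 2
= -6.251344 / 2 = -3.125672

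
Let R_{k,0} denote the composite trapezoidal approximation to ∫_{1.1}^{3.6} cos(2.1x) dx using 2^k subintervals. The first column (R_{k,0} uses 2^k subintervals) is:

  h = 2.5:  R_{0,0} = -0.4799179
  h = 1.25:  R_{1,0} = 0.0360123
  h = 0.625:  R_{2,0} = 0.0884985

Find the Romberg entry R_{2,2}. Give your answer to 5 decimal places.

R_{1,1} = (4·0.0360123 − (-0.4799179)) / 3 = 0.2079890
R_{2,1} = (4·0.0884985 − 0.0360123) / 3 = 0.1059939
R_{2,2} = 0.1059939 + (0.1059939 − 0.2079890)/15 = 0.0991942

0.09919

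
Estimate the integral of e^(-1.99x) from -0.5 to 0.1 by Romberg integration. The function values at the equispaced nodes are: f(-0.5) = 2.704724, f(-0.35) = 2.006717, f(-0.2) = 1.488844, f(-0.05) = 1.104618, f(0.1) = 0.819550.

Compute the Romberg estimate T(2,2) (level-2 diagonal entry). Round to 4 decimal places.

T(0,0) (trapezoid, 1 panel, h=0.6000): 1.057282
T(1,0) (trapezoid, 2 panels, h=0.3000): 0.975294
T(2,0) (trapezoid, 4 panels, h=0.1500): 0.954347
T(1,1) = 0.975294 + (0.975294 − 1.057282)/3 = 0.947965
T(2,1) = 0.954347 + (0.954347 − 0.975294)/3 = 0.947365
T(2,2) = 0.947365 + (0.947365 − 0.947965)/15 = 0.947325

0.9473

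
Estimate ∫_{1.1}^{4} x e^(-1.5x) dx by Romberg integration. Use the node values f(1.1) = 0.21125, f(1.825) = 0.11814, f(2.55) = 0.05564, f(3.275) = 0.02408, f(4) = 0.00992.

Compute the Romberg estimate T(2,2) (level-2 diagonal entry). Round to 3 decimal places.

0.218

T(0,0) (trapezoid, 1 panel, h=2.9000): 0.32070
T(1,0) (trapezoid, 2 panels, h=1.4500): 0.24103
T(2,0) (trapezoid, 4 panels, h=0.7250): 0.22362
T(1,1) = 0.24103 + (0.24103 − 0.32070)/3 = 0.21447
T(2,1) = 0.22362 + (0.22362 − 0.24103)/3 = 0.21782
T(2,2) = 0.21782 + (0.21782 − 0.21447)/15 = 0.21804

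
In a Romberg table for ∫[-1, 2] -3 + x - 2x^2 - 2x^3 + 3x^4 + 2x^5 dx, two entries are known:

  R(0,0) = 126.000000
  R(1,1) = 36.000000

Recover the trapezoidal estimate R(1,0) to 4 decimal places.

From R(1,1) = (4·R(1,0) − R(0,0))/3, solve for R(1,0):
4·R(1,0) = 3·36.000000 + 126.000000 = 234.000000
R(1,0) = 58.500000

58.5000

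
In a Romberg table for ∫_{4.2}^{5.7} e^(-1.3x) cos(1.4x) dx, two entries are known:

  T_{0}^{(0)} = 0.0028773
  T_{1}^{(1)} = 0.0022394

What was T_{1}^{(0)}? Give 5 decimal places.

From T_{1}^{(1)} = (4·T_{1}^{(0)} − T_{0}^{(0)})/3, solve for T_{1}^{(0)}:
4·T_{1}^{(0)} = 3·0.0022394 + 0.0028773 = 0.0095955
T_{1}^{(0)} = 0.0023989

0.00240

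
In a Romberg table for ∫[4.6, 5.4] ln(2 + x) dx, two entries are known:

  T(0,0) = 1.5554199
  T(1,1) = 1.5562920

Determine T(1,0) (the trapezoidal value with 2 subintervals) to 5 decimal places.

1.55607

From T(1,1) = (4·T(1,0) − T(0,0))/3, solve for T(1,0):
4·T(1,0) = 3·1.5562920 + 1.5554199 = 6.2242959
T(1,0) = 1.5560740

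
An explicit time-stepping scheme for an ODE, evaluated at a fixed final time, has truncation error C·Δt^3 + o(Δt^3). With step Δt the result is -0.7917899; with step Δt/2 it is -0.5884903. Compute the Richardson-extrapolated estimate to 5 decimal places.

Extrapolated value = (8·A(Δt/2) − A(Δt)) / (8 − 1)
= (8·(-0.5884903) − (-0.7917899)) / 7
= -3.9161325 / 7 = -0.5594475

-0.55945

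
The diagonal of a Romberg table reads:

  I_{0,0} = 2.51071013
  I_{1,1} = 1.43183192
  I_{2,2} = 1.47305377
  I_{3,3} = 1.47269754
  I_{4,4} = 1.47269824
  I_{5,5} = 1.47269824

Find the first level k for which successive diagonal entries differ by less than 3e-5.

k = 4

|I_{1,1} − I_{0,0}| = 1.07887821 ≥ 3e-5
|I_{2,2} − I_{1,1}| = 0.04122185 ≥ 3e-5
|I_{3,3} − I_{2,2}| = 0.00035623 ≥ 3e-5
|I_{4,4} − I_{3,3}| = 0.00000070 < 3e-5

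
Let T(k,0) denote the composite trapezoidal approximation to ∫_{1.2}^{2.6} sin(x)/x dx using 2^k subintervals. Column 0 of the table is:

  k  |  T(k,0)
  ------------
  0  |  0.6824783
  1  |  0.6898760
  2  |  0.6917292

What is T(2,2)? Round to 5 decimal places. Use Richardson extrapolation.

Richardson extrapolation on the trapezoidal column (denominator 4−1=3):
T(1,1) = (4·0.6898760 − 0.6824783) / 3 = 0.6923419
T(2,1) = 0.6917292 + (0.6917292 − 0.6898760)/3 = 0.6923469
T(2,2) = (16·0.6923469 − 0.6923419) / 15 = 0.6923472

0.69235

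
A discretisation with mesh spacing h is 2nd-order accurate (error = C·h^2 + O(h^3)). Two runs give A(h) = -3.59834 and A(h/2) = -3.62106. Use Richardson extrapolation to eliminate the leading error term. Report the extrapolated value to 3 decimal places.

-3.629

Extrapolated value = (4·A(h/2) − A(h)) / (4 − 1)
= (4·(-3.62106) − (-3.59834)) / 3
= -10.88590 / 3 = -3.62863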